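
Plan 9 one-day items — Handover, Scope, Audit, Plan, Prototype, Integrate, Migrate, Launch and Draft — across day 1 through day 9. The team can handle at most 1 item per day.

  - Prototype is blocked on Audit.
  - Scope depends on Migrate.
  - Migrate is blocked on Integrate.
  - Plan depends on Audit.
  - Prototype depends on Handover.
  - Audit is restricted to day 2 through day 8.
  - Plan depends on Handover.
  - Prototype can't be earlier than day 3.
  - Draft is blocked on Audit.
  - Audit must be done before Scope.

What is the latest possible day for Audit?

Audit is available from day 2; Audit's own window allows nothing later than day 8.
Audit at day 5 is achievable: Draft -> day 9, Integrate -> day 2, Launch -> day 4, Prototype -> day 6, Migrate -> day 3, Plan -> day 8, Audit -> day 5, Handover -> day 1, Scope -> day 7.
Nothing later works — the capacity limit rule out every day after day 5.

day 5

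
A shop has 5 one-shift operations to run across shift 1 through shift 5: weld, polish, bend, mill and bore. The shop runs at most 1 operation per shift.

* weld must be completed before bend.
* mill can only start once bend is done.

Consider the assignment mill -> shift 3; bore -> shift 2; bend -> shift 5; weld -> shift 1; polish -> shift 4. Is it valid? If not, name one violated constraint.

No. mill can only start once bend is done is not satisfied.

mill can only start once bend is done — violated.
weld must be completed before bend — holds.
The shop runs at most 1 operation per shift — holds.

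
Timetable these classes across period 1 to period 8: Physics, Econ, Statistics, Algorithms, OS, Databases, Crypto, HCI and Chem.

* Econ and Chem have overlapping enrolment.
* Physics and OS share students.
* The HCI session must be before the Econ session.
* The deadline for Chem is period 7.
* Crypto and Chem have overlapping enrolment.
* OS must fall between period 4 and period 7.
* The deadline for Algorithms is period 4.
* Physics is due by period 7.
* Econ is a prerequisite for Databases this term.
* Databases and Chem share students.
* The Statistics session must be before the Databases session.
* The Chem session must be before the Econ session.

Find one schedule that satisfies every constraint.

Algorithms in period 1, Chem in period 1, Crypto in period 2, HCI in period 1, Econ in period 2, OS in period 4, Databases in period 3, Statistics in period 1, Physics in period 1

Checking: Econ(period 2) before Databases(period 3); Statistics(period 1) before Databases(period 3); HCI(period 1) before Econ(period 2); Chem(period 1) before Econ(period 2); Crypto(period 2) != Chem(period 1); Physics(period 1) != OS(period 4); Econ(period 2) != Chem(period 1); Databases(period 3) != Chem(period 1); Chem=period 1 in [period 1,period 7]; OS=period 4 in [period 4,period 7]; Algorithms=period 1 in [period 1,period 4]; Physics=period 1 in [period 1,period 7].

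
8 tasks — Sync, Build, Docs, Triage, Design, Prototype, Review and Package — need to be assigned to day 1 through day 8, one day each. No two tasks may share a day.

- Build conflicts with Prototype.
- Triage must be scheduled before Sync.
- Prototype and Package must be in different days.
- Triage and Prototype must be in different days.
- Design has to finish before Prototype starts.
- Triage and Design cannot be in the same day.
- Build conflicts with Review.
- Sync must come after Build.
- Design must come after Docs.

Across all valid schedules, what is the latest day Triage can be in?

day 7

Downstream work caps Triage at day 7.
Triage at day 7 is achievable: Review -> day 5, Docs -> day 1, Package -> day 6, Design -> day 2, Build -> day 3, Triage -> day 7, Sync -> day 8, Prototype -> day 4.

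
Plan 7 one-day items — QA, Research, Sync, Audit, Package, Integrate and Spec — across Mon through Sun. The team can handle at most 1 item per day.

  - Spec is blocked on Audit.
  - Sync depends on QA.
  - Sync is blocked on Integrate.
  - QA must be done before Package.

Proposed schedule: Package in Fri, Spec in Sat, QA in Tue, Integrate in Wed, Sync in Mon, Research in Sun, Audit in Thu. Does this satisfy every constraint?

Invalid. Sync is blocked on Integrate.

Sync depends on QA — violated.
Sync is blocked on Integrate — violated.
The team can handle at most 1 item per day — holds.
QA must be done before Package — holds.
Spec is blocked on Audit — holds.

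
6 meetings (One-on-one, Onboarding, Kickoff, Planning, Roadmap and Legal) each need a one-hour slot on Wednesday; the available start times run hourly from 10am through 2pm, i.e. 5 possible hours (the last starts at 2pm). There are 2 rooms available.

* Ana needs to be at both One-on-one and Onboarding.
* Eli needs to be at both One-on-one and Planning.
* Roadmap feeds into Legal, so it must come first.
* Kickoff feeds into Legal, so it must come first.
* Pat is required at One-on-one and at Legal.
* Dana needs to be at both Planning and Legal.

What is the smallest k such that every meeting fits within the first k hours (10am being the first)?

3

The precedence chain requires at least 2 distinct hours.
With at most 2 per hour and 6 meetings, at least 3 hours are needed.
3 works (last occupied hour: 12pm): for example Planning in 11am, Roadmap in 11am, Onboarding in 12pm, Legal in 12pm, One-on-one in 10am, Kickoff in 10am.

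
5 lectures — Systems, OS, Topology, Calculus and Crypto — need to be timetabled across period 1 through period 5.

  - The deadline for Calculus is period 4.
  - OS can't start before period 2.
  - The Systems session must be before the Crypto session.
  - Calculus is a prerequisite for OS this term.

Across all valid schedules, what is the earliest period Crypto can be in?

period 2

Precedence pushes Crypto to at least period 2.
Crypto at period 2 is achievable: Calculus=period 1, OS=period 2, Systems=period 1, Crypto=period 2, Topology=period 1.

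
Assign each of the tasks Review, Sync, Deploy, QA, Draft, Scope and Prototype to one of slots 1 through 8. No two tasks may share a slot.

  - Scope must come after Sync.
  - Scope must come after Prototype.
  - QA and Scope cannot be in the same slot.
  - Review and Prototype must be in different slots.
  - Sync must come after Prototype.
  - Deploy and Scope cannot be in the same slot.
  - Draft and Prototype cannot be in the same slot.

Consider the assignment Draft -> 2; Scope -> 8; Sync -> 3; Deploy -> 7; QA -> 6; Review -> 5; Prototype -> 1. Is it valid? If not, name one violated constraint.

Draft and Prototype cannot be in the same slot — holds.
Scope must come after Prototype — holds.
Sync must come after Prototype — holds.
Deploy and Scope cannot be in the same slot — holds.
Review and Prototype must be in different slots — holds.
Scope must come after Sync — holds.
QA and Scope cannot be in the same slot — holds.
No two tasks may share a slot — holds.

Yes, all constraints hold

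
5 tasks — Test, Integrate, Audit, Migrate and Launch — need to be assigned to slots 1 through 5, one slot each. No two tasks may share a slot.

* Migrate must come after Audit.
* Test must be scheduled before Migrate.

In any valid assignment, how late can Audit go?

4

Downstream work caps Audit at 4.
Audit at 4 is achievable: Audit -> 4; Integrate -> 2; Test -> 1; Migrate -> 5; Launch -> 3.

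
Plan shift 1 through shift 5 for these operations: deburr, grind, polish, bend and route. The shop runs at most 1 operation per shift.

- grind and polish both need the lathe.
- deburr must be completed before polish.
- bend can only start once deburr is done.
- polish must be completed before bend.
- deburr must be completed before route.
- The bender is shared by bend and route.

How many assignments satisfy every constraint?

15

Splitting on deburr: it can be shift 1 (12), shift 2 (3). Listing each branch's schedules as (grind, polish, bend, route) by shift number:
deburr=shift 1: (2,3,4,5) (2,3,5,4) (2,4,5,3) (3,2,4,5) (3,2,5,4) (3,4,5,2) (4,2,3,5) (4,2,5,3) (4,3,5,2) (5,2,3,4) (5,2,4,3) (5,3,4,2) — 12.
deburr=shift 2: (1,3,4,5) (1,3,5,4) (1,4,5,3) — 3.
Summing: 12 + 3 = 15.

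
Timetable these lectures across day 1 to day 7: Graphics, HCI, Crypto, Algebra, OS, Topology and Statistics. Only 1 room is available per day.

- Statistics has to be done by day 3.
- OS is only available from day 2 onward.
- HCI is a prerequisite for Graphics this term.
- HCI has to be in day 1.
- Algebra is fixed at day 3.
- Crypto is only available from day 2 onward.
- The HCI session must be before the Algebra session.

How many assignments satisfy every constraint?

24

Splitting on Graphics: it can be day 4 (6), day 5 (6), day 6 (6), day 7 (6). Listing each branch's schedules as (HCI, Crypto, Algebra, OS, Topology, Statistics) by day number:
Graphics=day 4: (1,5,3,6,7,2) (1,5,3,7,6,2) (1,6,3,5,7,2) (1,6,3,7,5,2) (1,7,3,5,6,2) (1,7,3,6,5,2) — 6.
Graphics=day 5: (1,4,3,6,7,2) (1,4,3,7,6,2) (1,6,3,4,7,2) (1,6,3,7,4,2) (1,7,3,4,6,2) (1,7,3,6,4,2) — 6.
Graphics=day 6: (1,4,3,5,7,2) (1,4,3,7,5,2) (1,5,3,4,7,2) (1,5,3,7,4,2) (1,7,3,4,5,2) (1,7,3,5,4,2) — 6.
Graphics=day 7: (1,4,3,5,6,2) (1,4,3,6,5,2) (1,5,3,4,6,2) (1,5,3,6,4,2) (1,6,3,4,5,2) (1,6,3,5,4,2) — 6.
Summing: 6 + 6 + 6 + 6 = 24.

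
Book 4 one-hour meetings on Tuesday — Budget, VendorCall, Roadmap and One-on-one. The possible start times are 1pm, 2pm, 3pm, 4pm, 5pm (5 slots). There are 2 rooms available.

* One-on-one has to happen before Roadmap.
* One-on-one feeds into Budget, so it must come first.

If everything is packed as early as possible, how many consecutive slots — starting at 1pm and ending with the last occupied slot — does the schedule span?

2

The precedence chain requires at least 2 distinct slots.
With at most 2 per slot and 4 meetings, at least 2 slots are needed.
2 works (last occupied slot: 2pm): for example Roadmap=2pm, One-on-one=1pm, Budget=2pm, VendorCall=1pm.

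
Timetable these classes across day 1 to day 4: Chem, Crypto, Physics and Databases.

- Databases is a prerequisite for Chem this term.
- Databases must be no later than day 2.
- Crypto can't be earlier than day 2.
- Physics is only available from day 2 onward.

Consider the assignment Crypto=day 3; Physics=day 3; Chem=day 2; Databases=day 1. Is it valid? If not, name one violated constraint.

Crypto can't be earlier than day 2 — holds.
Databases is a prerequisite for Chem this term — holds.
Databases must be no later than day 2 — holds.
Physics is only available from day 2 onward — holds.

Yes, all constraints hold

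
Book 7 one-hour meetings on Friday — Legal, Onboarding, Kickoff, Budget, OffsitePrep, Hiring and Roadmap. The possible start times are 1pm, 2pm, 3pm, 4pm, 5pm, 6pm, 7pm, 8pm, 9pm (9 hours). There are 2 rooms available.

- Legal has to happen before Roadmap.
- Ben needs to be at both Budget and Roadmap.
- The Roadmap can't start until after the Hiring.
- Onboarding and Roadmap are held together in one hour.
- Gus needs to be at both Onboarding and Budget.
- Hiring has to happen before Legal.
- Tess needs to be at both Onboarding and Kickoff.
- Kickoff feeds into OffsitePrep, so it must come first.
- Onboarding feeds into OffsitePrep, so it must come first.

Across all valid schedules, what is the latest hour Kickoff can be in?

Downstream work caps Kickoff at 8pm.
Kickoff at 8pm is achievable: Budget in 1pm, Roadmap in 3pm, Hiring in 1pm, OffsitePrep in 9pm, Kickoff in 8pm, Onboarding in 3pm, Legal in 2pm.

8pm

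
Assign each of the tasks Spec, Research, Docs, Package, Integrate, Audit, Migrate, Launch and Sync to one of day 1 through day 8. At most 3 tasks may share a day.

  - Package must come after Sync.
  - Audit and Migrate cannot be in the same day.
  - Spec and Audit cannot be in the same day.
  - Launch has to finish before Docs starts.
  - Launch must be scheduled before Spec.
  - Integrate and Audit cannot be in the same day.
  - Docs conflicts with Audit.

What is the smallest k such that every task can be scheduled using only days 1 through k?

The precedence chain requires at least 2 distinct days.
With at most 3 per day and 9 tasks, at least 3 days are needed.
3 works (last occupied day: day 3): for example Package in day 2, Research in day 3, Launch in day 1, Docs in day 2, Integrate in day 3, Audit in day 1, Sync in day 1, Migrate in day 3, Spec in day 2.

3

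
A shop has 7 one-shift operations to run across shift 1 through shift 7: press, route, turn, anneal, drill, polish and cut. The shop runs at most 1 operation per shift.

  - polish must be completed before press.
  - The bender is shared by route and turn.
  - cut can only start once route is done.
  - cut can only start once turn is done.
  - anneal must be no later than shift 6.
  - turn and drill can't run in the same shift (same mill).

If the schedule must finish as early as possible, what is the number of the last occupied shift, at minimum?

shift 7

The precedence chain requires at least 2 distinct shifts.
With at most 1 per shift and 7 operations, at least 7 shifts are needed.
7 works (last occupied shift: shift 7): for example polish=shift 5, route=shift 2, anneal=shift 1, press=shift 6, turn=shift 3, cut=shift 4, drill=shift 7.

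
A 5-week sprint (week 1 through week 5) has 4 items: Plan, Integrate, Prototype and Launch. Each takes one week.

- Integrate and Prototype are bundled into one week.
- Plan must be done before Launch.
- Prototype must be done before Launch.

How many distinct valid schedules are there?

Splitting on Plan: it can be week 1 (10), week 2 (9), week 3 (7), week 4 (4). Listing each branch's schedules as (Integrate, Prototype, Launch) by week number:
Plan=week 1: (1,1,2) (1,1,3) (1,1,4) (1,1,5) (2,2,3) (2,2,4) (2,2,5) (3,3,4) (3,3,5) (4,4,5) — 10.
Plan=week 2: (1,1,3) (1,1,4) (1,1,5) (2,2,3) (2,2,4) (2,2,5) (3,3,4) (3,3,5) (4,4,5) — 9.
Plan=week 3: (1,1,4) (1,1,5) (2,2,4) (2,2,5) (3,3,4) (3,3,5) (4,4,5) — 7.
Plan=week 4: (1,1,5) (2,2,5) (3,3,5) (4,4,5) — 4.
Summing: 10 + 9 + 7 + 4 = 30.

30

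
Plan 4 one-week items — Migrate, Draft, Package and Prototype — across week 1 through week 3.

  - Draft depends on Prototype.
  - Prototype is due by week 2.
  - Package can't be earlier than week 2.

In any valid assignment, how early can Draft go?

week 2

Precedence pushes Draft to at least week 2.
Draft at week 2 is achievable: Migrate in week 1, Prototype in week 1, Draft in week 2, Package in week 2.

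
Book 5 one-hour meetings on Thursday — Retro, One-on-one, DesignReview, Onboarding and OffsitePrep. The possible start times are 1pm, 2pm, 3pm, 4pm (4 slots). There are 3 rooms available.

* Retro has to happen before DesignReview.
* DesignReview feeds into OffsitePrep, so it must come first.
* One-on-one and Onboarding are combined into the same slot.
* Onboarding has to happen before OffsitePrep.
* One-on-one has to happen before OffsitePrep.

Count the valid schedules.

11

Splitting on Retro: it can be 1pm (8), 2pm (3). Listing each branch's schedules as (One-on-one, DesignReview, Onboarding, OffsitePrep):
Retro=1pm: (1pm,2pm,1pm,3pm) (1pm,2pm,1pm,4pm) (1pm,3pm,1pm,4pm) (2pm,2pm,2pm,3pm) (2pm,2pm,2pm,4pm) (2pm,3pm,2pm,4pm) (3pm,2pm,3pm,4pm) (3pm,3pm,3pm,4pm) — 8.
Retro=2pm: (1pm,3pm,1pm,4pm) (2pm,3pm,2pm,4pm) (3pm,3pm,3pm,4pm) — 3.
Summing: 8 + 3 = 11.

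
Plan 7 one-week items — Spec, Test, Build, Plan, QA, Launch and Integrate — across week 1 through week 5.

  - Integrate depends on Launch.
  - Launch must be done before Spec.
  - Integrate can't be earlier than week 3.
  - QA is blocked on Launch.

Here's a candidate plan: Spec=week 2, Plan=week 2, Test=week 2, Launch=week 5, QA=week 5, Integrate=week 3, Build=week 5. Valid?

QA is blocked on Launch — violated.
Launch must be done before Spec — violated.
Integrate depends on Launch — violated.
Integrate can't be earlier than week 3 — holds.

No. Launch must be done before Spec is not satisfied.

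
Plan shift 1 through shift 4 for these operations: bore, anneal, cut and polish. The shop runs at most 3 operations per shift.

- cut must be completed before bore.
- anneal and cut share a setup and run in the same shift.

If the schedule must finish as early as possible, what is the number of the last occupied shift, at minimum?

2

The precedence chain requires at least 2 distinct shifts.
With at most 3 per shift and 4 operations, at least 2 shifts are needed.
2 works (last occupied shift: shift 2): for example anneal in shift 1, cut in shift 1, polish in shift 1, bore in shift 2.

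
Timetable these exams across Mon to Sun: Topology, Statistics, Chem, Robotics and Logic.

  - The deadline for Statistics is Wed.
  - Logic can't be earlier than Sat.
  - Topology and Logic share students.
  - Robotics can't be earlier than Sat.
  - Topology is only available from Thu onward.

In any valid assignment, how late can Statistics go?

Wed

Statistics's own window allows nothing later than Wed.
Statistics at Wed is achievable: Topology in Thu, Statistics in Wed, Logic in Sat, Robotics in Sat, Chem in Mon.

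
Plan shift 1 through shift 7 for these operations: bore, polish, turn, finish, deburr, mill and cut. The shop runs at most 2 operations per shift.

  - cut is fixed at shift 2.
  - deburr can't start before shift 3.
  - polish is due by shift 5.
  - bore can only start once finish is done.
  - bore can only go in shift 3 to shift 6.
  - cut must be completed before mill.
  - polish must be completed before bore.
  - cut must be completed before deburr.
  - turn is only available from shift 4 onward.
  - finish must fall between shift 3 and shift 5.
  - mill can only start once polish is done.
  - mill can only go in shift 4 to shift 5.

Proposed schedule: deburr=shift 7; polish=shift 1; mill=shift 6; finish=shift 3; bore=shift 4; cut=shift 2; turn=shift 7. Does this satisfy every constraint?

No — it violates: mill can only go in shift 4 to shift 5

bore can only go in shift 3 to shift 6 — holds.
polish must be completed before bore — holds.
mill can only go in shift 4 to shift 5 — violated.
bore can only start once finish is done — holds.
cut must be completed before deburr — holds.
mill can only start once polish is done — holds.
deburr can't start before shift 3 — holds.
polish is due by shift 5 — holds.
The shop runs at most 2 operations per shift — holds.
cut must be completed before mill — holds.
turn is only available from shift 4 onward — holds.
finish must fall between shift 3 and shift 5 — holds.
cut is fixed at shift 2 — holds.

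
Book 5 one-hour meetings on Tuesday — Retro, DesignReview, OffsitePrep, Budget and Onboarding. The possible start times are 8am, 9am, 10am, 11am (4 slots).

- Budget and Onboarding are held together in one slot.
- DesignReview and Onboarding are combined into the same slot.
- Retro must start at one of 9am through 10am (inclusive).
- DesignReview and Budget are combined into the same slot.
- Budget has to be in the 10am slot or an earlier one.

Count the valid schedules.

24

Splitting on Retro: it can be 9am (12), 10am (12). Listing each branch's schedules as (DesignReview, OffsitePrep, Budget, Onboarding):
Retro=9am: (8am,8am,8am,8am) (8am,9am,8am,8am) (8am,10am,8am,8am) (8am,11am,8am,8am) (9am,8am,9am,9am) (9am,9am,9am,9am) (9am,10am,9am,9am) (9am,11am,9am,9am) (10am,8am,10am,10am) (10am,9am,10am,10am) (10am,10am,10am,10am) (10am,11am,10am,10am) — 12.
Retro=10am: (8am,8am,8am,8am) (8am,9am,8am,8am) (8am,10am,8am,8am) (8am,11am,8am,8am) (9am,8am,9am,9am) (9am,9am,9am,9am) (9am,10am,9am,9am) (9am,11am,9am,9am) (10am,8am,10am,10am) (10am,9am,10am,10am) (10am,10am,10am,10am) (10am,11am,10am,10am) — 12.
Summing: 12 + 12 = 24.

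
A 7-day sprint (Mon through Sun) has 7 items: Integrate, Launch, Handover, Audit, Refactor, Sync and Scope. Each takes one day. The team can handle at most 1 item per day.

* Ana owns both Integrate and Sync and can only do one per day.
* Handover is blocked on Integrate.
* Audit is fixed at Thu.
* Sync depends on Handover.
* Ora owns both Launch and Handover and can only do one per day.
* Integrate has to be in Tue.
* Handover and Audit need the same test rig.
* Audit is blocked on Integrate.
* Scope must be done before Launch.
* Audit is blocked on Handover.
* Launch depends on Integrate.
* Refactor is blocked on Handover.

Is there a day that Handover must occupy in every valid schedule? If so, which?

Integrate is fixed at Tue and must come before Handover, so Handover is at least Wed.
Audit is fixed at Thu and must come after Handover, so Handover is at most Wed.
So Handover must be Wed.

Wed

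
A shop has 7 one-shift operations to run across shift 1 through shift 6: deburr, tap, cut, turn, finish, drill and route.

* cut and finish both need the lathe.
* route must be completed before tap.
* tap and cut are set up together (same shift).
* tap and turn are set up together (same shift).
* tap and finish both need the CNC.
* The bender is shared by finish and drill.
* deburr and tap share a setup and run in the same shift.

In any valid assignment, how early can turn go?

Turn must be in the same shift as tap, which can't be before shift 2, so turn is at least shift 2.
turn at shift 2 is achievable: drill in shift 2, finish in shift 1, deburr in shift 2, turn in shift 2, tap in shift 2, route in shift 1, cut in shift 2.

shift 2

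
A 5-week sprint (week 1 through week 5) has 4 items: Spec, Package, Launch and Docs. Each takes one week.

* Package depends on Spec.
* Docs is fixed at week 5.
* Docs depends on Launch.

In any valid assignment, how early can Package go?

week 2

Precedence pushes Package to at least week 2.
Package at week 2 is achievable: Launch in week 1, Spec in week 1, Docs in week 5, Package in week 2.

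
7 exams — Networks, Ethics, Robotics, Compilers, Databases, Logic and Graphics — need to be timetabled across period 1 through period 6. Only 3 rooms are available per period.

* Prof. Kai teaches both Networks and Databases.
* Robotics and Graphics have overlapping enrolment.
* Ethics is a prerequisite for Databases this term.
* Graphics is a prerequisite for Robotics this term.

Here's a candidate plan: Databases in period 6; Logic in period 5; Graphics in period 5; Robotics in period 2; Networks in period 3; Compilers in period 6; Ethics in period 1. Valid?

Robotics and Graphics have overlapping enrolment — holds.
Only 3 rooms are available per period — holds.
Ethics is a prerequisite for Databases this term — holds.
Prof. Kai teaches both Networks and Databases — holds.
Graphics is a prerequisite for Robotics this term — violated.

No — it violates: Graphics is a prerequisite for Robotics this term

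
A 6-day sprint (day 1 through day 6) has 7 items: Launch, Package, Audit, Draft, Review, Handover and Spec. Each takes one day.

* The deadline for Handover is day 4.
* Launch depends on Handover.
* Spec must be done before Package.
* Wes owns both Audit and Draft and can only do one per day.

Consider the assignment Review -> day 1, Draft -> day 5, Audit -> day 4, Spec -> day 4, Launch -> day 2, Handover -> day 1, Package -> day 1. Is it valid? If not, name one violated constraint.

No. Spec must be done before Package is not satisfied.

Spec must be done before Package — violated.
Wes owns both Audit and Draft and can only do one per day — holds.
The deadline for Handover is day 4 — holds.
Launch depends on Handover — holds.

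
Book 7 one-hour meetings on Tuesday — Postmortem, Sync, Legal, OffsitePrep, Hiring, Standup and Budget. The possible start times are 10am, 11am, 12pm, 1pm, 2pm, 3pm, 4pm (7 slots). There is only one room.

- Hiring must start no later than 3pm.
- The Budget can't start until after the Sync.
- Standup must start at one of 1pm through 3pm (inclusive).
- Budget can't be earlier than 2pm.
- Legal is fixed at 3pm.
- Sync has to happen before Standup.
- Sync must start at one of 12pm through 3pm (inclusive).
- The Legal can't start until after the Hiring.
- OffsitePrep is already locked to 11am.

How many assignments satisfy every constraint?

Splitting on Postmortem: it can be 10am (3), 12pm (1), 1pm (1), 2pm (1), 4pm (1). Listing each branch's schedules as (Sync, Legal, OffsitePrep, Hiring, Standup, Budget):
Postmortem=10am: (12pm,3pm,11am,1pm,2pm,4pm) (12pm,3pm,11am,2pm,1pm,4pm) (1pm,3pm,11am,12pm,2pm,4pm) — 3.
Postmortem=12pm: (1pm,3pm,11am,10am,2pm,4pm) — 1.
Postmortem=1pm: (12pm,3pm,11am,10am,2pm,4pm) — 1.
Postmortem=2pm: (12pm,3pm,11am,10am,1pm,4pm) — 1.
Postmortem=4pm: (12pm,3pm,11am,10am,1pm,2pm) — 1.
Summing: 3 + 1 + 1 + 1 + 1 = 7.

7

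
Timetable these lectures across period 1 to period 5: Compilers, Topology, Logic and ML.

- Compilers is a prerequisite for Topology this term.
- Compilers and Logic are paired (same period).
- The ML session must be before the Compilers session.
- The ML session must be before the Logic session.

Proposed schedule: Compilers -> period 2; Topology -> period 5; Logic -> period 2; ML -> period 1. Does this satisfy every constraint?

Yes

The ML session must be before the Compilers session — holds.
The ML session must be before the Logic session — holds.
Compilers is a prerequisite for Topology this term — holds.
Compilers and Logic are paired (same period) — holds.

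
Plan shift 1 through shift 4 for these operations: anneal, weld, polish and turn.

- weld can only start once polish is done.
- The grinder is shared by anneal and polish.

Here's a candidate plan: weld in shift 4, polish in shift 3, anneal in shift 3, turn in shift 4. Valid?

Invalid. The grinder is shared by anneal and polish.

The grinder is shared by anneal and polish — violated.
weld can only start once polish is done — holds.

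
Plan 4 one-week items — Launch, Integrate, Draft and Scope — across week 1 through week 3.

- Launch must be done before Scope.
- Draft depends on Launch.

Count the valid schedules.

15

Splitting on Launch: it can be week 1 (12), week 2 (3). Listing each branch's schedules as (Integrate, Draft, Scope) by week number:
Launch=week 1: (1,2,2) (1,2,3) (1,3,2) (1,3,3) (2,2,2) (2,2,3) (2,3,2) (2,3,3) (3,2,2) (3,2,3) (3,3,2) (3,3,3) — 12.
Launch=week 2: (1,3,3) (2,3,3) (3,3,3) — 3.
Summing: 12 + 3 = 15.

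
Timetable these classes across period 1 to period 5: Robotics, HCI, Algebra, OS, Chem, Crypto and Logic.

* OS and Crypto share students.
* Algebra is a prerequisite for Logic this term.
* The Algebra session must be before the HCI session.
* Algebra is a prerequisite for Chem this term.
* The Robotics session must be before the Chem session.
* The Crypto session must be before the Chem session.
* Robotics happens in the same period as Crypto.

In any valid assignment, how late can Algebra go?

Downstream work caps Algebra at period 4.
Algebra at period 4 is achievable: Crypto in period 1, Chem in period 5, HCI in period 5, Robotics in period 1, Algebra in period 4, OS in period 2, Logic in period 5.

period 4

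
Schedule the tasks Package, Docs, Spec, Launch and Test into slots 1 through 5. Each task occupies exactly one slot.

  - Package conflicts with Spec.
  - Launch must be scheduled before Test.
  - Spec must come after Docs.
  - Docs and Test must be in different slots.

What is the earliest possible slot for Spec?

2

Precedence pushes Spec to at least 2.
Spec at 2 is achievable: Launch=1; Test=2; Docs=1; Spec=2; Package=1.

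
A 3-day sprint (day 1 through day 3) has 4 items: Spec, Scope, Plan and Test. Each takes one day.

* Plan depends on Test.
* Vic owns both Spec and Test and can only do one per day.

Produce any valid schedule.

Scope -> day 1, Plan -> day 2, Test -> day 1, Spec -> day 2

Checking: Test(day 1) before Plan(day 2); Spec(day 2) != Test(day 1).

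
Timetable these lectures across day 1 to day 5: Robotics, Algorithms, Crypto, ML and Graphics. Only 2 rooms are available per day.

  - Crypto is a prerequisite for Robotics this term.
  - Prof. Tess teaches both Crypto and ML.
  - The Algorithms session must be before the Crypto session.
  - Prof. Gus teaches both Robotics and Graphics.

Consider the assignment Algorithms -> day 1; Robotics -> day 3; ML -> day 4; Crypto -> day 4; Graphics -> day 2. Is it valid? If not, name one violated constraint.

Prof. Gus teaches both Robotics and Graphics — holds.
Prof. Tess teaches both Crypto and ML — violated.
Only 2 rooms are available per day — holds.
Crypto is a prerequisite for Robotics this term — violated.
The Algorithms session must be before the Crypto session — holds.

No. Crypto is a prerequisite for Robotics this term is not satisfied.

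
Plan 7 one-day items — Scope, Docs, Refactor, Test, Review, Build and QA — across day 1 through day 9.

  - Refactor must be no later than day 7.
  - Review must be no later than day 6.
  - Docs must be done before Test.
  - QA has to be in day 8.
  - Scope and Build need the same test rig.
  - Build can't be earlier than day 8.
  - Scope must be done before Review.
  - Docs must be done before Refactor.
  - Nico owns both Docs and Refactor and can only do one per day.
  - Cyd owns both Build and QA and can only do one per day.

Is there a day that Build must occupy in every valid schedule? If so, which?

day 9

Build's window is day 8–day 9.
QA is fixed at day 8, and Build can't share a day with QA.
So Build must be day 9.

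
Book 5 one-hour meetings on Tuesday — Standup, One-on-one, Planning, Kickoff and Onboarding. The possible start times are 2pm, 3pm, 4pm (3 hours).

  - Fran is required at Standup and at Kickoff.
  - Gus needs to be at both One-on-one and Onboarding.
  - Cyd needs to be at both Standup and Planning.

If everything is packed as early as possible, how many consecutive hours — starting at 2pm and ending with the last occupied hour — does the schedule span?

2

Could 1 hour be enough, i.e. nothing placed later than 2pm? No: Kickoff can't share with Standup (2pm) → nothing is left.
So 1 hour is not enough.
2 works (last occupied hour: 3pm): for example Onboarding=3pm; Standup=2pm; Kickoff=3pm; One-on-one=2pm; Planning=3pm.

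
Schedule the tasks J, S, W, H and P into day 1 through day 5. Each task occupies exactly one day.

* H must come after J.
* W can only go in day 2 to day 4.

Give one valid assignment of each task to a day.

S -> day 1, J -> day 1, P -> day 1, H -> day 2, W -> day 2

Checking: J(day 1) before H(day 2); W=day 2 in [day 2,day 4].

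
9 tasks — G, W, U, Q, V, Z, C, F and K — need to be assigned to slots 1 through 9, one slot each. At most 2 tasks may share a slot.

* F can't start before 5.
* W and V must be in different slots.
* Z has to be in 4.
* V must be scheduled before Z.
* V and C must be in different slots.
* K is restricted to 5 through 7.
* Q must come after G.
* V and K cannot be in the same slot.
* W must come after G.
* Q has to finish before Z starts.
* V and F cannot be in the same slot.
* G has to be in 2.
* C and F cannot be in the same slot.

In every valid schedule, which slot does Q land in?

3

G is fixed at 2 and must come before Q, so Q is at least 3.
Z is fixed at 4 and must come after Q, so Q is at most 3.
So Q must be 3.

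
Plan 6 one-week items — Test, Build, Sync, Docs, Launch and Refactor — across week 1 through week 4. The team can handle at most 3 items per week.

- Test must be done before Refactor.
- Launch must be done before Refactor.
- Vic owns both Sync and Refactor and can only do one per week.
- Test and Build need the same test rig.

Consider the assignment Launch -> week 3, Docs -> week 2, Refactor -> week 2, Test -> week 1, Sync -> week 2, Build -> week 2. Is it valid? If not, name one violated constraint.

No. Vic owns both Sync and Refactor and can only do one per week is not satisfied.

Vic owns both Sync and Refactor and can only do one per week — violated.
The team can handle at most 3 items per week — violated.
Test must be done before Refactor — holds.
Launch must be done before Refactor — violated.
Test and Build need the same test rig — holds.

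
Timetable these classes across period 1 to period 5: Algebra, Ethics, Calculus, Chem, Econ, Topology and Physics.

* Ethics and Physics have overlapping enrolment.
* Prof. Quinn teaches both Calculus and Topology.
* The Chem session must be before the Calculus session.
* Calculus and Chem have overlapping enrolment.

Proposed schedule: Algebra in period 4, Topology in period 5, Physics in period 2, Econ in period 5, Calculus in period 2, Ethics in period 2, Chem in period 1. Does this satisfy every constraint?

No. Ethics and Physics have overlapping enrolment is not satisfied.

Calculus and Chem have overlapping enrolment — holds.
The Chem session must be before the Calculus session — holds.
Ethics and Physics have overlapping enrolment — violated.
Prof. Quinn teaches both Calculus and Topology — holds.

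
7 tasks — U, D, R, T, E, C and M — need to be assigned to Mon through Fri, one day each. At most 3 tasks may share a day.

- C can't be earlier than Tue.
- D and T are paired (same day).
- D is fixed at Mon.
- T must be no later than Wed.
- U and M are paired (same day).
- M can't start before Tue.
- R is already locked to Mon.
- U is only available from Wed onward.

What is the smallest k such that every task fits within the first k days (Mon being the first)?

3 days

With at most 3 per day and 7 tasks, at least 3 days are needed.
U can't be placed before Wed — that is day 3 counting from Mon — so the schedule must run through at least 3 days.
3 works (last occupied day: Wed): for example D in Mon, R in Mon, U in Wed, M in Wed, C in Tue, T in Mon, E in Tue.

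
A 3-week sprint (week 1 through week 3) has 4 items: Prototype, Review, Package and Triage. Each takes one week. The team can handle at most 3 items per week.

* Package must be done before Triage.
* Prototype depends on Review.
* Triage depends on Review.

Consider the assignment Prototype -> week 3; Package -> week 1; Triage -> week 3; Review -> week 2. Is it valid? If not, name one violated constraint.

The team can handle at most 3 items per week — holds.
Package must be done before Triage — holds.
Triage depends on Review — holds.
Prototype depends on Review — holds.

Yes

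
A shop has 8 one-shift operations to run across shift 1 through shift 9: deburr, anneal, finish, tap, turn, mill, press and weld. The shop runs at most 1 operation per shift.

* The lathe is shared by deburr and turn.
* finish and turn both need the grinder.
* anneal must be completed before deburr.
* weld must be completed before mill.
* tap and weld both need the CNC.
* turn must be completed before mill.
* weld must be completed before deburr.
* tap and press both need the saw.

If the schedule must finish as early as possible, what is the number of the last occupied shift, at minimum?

The precedence chain requires at least 2 distinct shifts.
With at most 1 per shift and 8 operations, at least 8 shifts are needed.
8 works (last occupied shift: shift 8): for example tap=shift 7; press=shift 8; anneal=shift 2; finish=shift 6; mill=shift 5; weld=shift 1; turn=shift 4; deburr=shift 3.

8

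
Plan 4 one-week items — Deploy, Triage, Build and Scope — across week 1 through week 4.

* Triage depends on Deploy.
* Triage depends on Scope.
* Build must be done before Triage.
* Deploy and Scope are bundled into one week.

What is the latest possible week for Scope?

week 3

Downstream work caps Scope at week 3.
Scope at week 3 is achievable: Scope in week 3; Triage in week 4; Build in week 1; Deploy in week 3.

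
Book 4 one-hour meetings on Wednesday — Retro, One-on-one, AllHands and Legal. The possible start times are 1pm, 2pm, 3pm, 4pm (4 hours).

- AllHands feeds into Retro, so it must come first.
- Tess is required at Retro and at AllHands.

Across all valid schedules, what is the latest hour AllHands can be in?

3pm

Downstream work caps AllHands at 3pm.
AllHands at 3pm is achievable: AllHands=3pm, Legal=1pm, Retro=4pm, One-on-one=1pm.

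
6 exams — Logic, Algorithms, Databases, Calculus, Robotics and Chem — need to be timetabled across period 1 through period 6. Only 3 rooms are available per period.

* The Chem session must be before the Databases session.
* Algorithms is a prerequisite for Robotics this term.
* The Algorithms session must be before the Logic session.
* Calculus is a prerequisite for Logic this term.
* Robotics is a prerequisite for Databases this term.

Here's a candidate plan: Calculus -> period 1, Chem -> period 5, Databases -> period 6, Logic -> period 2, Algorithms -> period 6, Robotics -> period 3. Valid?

Only 3 rooms are available per period — holds.
The Chem session must be before the Databases session — holds.
Robotics is a prerequisite for Databases this term — holds.
Algorithms is a prerequisite for Robotics this term — violated.
The Algorithms session must be before the Logic session — violated.
Calculus is a prerequisite for Logic this term — holds.

No. The Algorithms session must be before the Logic session is not satisfied.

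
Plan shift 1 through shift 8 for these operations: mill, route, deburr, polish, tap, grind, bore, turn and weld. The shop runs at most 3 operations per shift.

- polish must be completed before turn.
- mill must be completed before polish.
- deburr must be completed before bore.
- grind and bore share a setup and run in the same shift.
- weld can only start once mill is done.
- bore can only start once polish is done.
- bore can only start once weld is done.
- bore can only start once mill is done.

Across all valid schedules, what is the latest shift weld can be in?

Precedence pushes weld to at least shift 2; downstream work caps weld at shift 7.
weld at shift 7 is achievable: weld=shift 7; deburr=shift 1; turn=shift 3; tap=shift 2; polish=shift 2; bore=shift 8; mill=shift 1; route=shift 1; grind=shift 8.

shift 7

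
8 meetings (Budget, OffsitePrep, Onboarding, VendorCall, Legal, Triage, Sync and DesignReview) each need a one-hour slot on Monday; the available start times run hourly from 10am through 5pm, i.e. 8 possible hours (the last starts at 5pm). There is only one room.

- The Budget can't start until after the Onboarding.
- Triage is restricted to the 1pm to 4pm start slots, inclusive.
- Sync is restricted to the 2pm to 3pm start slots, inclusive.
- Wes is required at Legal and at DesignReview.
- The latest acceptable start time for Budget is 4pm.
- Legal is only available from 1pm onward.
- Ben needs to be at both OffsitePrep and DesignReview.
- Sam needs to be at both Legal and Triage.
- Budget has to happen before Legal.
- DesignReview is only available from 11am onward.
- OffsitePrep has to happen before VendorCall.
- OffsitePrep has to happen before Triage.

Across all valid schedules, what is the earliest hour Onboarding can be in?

10am

Downstream work caps Onboarding at 3pm.
Onboarding at 10am is achievable: Triage=1pm, DesignReview=4pm, OffsitePrep=12pm, Budget=11am, Onboarding=10am, Sync=2pm, VendorCall=5pm, Legal=3pm.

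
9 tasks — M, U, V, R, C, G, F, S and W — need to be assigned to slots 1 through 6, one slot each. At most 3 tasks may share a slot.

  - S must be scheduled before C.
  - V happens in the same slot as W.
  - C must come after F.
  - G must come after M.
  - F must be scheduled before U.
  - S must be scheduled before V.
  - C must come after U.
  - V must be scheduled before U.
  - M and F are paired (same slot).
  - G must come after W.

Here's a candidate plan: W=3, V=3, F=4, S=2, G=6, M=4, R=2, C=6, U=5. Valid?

Valid

G must come after W — holds.
C must come after U — holds.
At most 3 tasks may share a slot — holds.
C must come after F — holds.
S must be scheduled before C — holds.
S must be scheduled before V — holds.
M and F are paired (same slot) — holds.
F must be scheduled before U — holds.
V must be scheduled before U — holds.
G must come after M — holds.
V happens in the same slot as W — holds.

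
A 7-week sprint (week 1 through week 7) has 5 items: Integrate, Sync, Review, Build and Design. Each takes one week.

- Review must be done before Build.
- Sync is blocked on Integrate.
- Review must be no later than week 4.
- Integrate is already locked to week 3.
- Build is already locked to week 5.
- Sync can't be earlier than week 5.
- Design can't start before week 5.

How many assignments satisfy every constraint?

Splitting on Sync: it can be week 5 (12), week 6 (12), week 7 (12). Listing each branch's schedules as (Integrate, Review, Build, Design) by week number:
Sync=week 5: (3,1,5,5) (3,1,5,6) (3,1,5,7) (3,2,5,5) (3,2,5,6) (3,2,5,7) (3,3,5,5) (3,3,5,6) (3,3,5,7) (3,4,5,5) (3,4,5,6) (3,4,5,7) — 12.
Sync=week 6: (3,1,5,5) (3,1,5,6) (3,1,5,7) (3,2,5,5) (3,2,5,6) (3,2,5,7) (3,3,5,5) (3,3,5,6) (3,3,5,7) (3,4,5,5) (3,4,5,6) (3,4,5,7) — 12.
Sync=week 7: (3,1,5,5) (3,1,5,6) (3,1,5,7) (3,2,5,5) (3,2,5,6) (3,2,5,7) (3,3,5,5) (3,3,5,6) (3,3,5,7) (3,4,5,5) (3,4,5,6) (3,4,5,7) — 12.
Summing: 12 + 12 + 12 = 36.

36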